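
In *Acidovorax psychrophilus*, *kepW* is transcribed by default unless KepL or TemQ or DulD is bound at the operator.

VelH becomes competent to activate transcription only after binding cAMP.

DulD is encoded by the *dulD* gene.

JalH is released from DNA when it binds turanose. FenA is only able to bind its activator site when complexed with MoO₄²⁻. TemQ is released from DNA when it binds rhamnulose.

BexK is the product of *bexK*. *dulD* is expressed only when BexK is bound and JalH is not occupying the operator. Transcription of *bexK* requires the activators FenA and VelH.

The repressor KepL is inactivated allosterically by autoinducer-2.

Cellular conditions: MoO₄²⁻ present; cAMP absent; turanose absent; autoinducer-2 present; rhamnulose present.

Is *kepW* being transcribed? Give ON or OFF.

Autoinducer-2 is present, so KepL is inactive.
Rhamnulose is present, so TemQ is inactive.
Turanose is absent, so JalH is active.
MoO₄²⁻ is present, so FenA is active.
cAMP is absent, so VelH is inactive.
Required activator VelH is absent, so *bexK* is not transcribed.
So BexK is not produced.
With repressor JalH bound, *dulD* is not transcribed.
So DulD is not produced.
With no repressor bound, *kepW* is transcribed.

ON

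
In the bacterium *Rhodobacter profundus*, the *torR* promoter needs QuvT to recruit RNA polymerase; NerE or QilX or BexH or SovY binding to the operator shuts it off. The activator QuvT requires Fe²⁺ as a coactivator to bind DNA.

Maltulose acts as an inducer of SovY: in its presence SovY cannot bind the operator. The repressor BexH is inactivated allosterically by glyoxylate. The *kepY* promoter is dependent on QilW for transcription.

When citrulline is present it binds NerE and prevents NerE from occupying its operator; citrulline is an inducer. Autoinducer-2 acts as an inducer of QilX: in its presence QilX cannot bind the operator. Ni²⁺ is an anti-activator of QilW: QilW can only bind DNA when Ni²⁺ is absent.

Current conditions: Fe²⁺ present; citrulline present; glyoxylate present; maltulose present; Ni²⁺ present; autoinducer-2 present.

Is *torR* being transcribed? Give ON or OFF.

ON

Citrulline is present, so NerE is inactive.
Autoinducer-2 is present, so QilX is inactive.
Fe²⁺ is present, so QuvT is active.
Glyoxylate is present, so BexH is inactive.
Maltulose is present, so SovY is inactive.
No repressor is bound and QuvT is active, so *torR* is transcribed.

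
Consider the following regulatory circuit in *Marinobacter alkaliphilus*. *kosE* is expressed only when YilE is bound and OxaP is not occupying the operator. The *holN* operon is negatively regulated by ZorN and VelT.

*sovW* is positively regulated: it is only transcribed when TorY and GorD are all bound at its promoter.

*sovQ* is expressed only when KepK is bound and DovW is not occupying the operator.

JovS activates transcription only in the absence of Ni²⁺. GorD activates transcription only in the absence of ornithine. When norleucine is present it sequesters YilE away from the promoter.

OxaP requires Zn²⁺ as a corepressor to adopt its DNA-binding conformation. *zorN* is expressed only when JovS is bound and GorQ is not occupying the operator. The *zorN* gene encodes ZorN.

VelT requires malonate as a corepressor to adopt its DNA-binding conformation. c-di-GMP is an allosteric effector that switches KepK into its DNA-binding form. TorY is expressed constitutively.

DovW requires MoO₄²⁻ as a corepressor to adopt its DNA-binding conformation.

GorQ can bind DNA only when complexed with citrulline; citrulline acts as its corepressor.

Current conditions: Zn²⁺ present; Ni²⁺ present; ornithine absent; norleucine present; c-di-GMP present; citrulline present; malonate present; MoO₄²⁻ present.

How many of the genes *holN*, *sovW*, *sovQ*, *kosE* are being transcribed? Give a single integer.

1

Ni²⁺ is present, so JovS is inactive.
Citrulline is present, so GorQ is active.
With repressor GorQ bound, *zorN* is not transcribed.
So ZorN is not produced.
Malonate is present, so VelT is active.
With repressor VelT bound, *holN* is not transcribed.
→ *holN* is OFF.
TorY is produced constitutively and is active.
Ornithine is absent, so GorD is active.
No repressor is bound and TorY and GorD are active, so *sovW* is transcribed.
→ *sovW* is ON.
c-di-GMP is present, so KepK is active.
MoO₄²⁻ is present, so DovW is active.
With repressor DovW bound, *sovQ* is not transcribed.
→ *sovQ* is OFF.
Norleucine is present, so YilE is inactive.
Zn²⁺ is present, so OxaP is active.
With repressor OxaP bound, *kosE* is not transcribed.
→ *kosE* is OFF.
1 of the 4 genes is transcribed.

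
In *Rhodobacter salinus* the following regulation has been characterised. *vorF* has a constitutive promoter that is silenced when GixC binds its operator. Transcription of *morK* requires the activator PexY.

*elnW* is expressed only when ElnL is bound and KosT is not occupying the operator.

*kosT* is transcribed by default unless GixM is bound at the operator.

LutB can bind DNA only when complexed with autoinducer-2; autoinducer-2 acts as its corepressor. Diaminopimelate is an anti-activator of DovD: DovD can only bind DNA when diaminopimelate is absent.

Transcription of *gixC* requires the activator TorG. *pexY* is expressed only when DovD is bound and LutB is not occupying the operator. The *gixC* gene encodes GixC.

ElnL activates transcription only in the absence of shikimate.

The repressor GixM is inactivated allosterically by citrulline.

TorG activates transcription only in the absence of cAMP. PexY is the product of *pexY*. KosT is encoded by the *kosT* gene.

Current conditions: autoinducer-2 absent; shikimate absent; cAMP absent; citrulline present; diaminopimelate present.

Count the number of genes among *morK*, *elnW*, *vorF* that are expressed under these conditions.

Diaminopimelate is present, so DovD is inactive.
Autoinducer-2 is absent, so LutB is inactive.
Required activator DovD is absent, so *pexY* is not transcribed.
So PexY is not produced.
Required activator PexY is absent, so *morK* is not transcribed.
→ *morK* is OFF.
Citrulline is present, so GixM is inactive.
With no repressor bound, *kosT* is transcribed.
So KosT is produced and active.
Shikimate is absent, so ElnL is active.
With repressor KosT bound, *elnW* is not transcribed.
→ *elnW* is OFF.
cAMP is absent, so TorG is active.
No repressor is bound and TorG is active, so *gixC* is transcribed.
So GixC is produced and active.
With repressor GixC bound, *vorF* is not transcribed.
→ *vorF* is OFF.
0 of the 3 genes are transcribed.

0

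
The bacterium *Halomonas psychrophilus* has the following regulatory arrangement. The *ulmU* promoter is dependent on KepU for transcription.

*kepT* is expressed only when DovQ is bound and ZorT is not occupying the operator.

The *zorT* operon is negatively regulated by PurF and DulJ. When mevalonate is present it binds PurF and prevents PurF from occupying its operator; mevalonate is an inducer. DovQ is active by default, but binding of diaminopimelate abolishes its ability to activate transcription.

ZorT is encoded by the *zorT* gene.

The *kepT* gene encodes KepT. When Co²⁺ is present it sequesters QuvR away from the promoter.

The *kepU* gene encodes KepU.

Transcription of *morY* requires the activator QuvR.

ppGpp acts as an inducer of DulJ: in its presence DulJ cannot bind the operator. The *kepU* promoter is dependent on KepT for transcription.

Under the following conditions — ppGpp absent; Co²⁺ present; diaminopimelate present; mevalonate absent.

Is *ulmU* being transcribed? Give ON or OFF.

Mevalonate is absent, so PurF is active.
ppGpp is absent, so DulJ is active.
With repressor PurF bound, *zorT* is not transcribed.
So ZorT is not produced.
Diaminopimelate is present, so DovQ is inactive.
Required activator DovQ is absent, so *kepT* is not transcribed.
So KepT is not produced.
Required activator KepT is absent, so *kepU* is not transcribed.
So KepU is not produced.
Required activator KepU is absent, so *ulmU* is not transcribed.

OFF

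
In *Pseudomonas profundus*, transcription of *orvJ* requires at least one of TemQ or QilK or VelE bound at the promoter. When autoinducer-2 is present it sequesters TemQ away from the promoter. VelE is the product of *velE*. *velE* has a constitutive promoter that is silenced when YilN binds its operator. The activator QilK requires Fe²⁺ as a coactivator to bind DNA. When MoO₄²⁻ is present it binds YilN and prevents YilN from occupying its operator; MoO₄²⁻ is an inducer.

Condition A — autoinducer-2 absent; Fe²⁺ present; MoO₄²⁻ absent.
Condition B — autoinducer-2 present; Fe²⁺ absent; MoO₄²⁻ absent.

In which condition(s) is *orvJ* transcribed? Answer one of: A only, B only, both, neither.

Condition A:
Autoinducer-2 is absent, so TemQ is active.
Fe²⁺ is present, so QilK is active.
MoO₄²⁻ is absent, so YilN is active.
With repressor YilN bound, *velE* is not transcribed.
So VelE is not produced.
Activator TemQ is present, so *orvJ* is transcribed.
→ *orvJ* is ON in A.
Condition B:
Autoinducer-2 is present, so TemQ is inactive.
Fe²⁺ is absent, so QilK is inactive.
MoO₄²⁻ is absent, so YilN is active.
With repressor YilN bound, *velE* is not transcribed.
So VelE is not produced.
No activator is available at the *orvJ* promoter, so *orvJ* is not transcribed.
→ *orvJ* is OFF in B.

A only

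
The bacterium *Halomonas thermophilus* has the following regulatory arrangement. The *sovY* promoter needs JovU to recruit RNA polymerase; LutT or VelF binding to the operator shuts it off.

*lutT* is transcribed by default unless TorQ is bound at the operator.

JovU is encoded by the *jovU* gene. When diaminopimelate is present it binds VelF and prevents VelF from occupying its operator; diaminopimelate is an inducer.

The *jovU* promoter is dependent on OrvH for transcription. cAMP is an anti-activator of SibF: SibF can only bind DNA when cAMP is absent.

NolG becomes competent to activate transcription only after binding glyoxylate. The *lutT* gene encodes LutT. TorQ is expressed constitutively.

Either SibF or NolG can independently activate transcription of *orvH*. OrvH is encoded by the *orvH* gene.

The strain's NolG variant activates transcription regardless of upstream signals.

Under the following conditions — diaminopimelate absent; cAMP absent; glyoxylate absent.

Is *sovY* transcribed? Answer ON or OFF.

OFF

TorQ is produced constitutively and is active.
With repressor TorQ bound, *lutT* is not transcribed.
So LutT is not produced.
cAMP is absent, so SibF is active.
NolG is constitutively active in this strain.
Activator SibF is present, so *orvH* is transcribed.
So OrvH is produced and active.
No repressor is bound and OrvH is active, so *jovU* is transcribed.
So JovU is produced and active.
Diaminopimelate is absent, so VelF is active.
With repressor VelF bound, *sovY* is not transcribed.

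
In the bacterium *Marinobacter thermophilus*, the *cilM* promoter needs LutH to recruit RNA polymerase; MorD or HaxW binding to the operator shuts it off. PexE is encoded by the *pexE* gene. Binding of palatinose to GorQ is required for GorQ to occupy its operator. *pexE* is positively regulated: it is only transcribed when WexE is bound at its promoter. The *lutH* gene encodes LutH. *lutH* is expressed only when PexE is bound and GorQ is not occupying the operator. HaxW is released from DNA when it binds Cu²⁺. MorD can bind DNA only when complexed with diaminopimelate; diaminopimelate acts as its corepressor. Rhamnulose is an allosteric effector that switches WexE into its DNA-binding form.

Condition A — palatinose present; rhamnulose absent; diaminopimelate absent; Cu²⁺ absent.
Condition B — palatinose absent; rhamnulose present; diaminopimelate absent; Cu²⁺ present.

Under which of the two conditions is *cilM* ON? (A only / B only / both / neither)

B only

Condition A:
Palatinose is present, so GorQ is active.
Rhamnulose is absent, so WexE is inactive.
Required activator WexE is absent, so *pexE* is not transcribed.
So PexE is not produced.
With repressor GorQ bound, *lutH* is not transcribed.
So LutH is not produced.
Diaminopimelate is absent, so MorD is inactive.
Cu²⁺ is absent, so HaxW is active.
With repressor HaxW bound, *cilM* is not transcribed.
→ *cilM* is OFF in A.
Condition B:
Palatinose is absent, so GorQ is inactive.
Rhamnulose is present, so WexE is active.
No repressor is bound and WexE is active, so *pexE* is transcribed.
So PexE is produced and active.
No repressor is bound and PexE is active, so *lutH* is transcribed.
So LutH is produced and active.
Diaminopimelate is absent, so MorD is inactive.
Cu²⁺ is present, so HaxW is inactive.
No repressor is bound and LutH is active, so *cilM* is transcribed.
→ *cilM* is ON in B.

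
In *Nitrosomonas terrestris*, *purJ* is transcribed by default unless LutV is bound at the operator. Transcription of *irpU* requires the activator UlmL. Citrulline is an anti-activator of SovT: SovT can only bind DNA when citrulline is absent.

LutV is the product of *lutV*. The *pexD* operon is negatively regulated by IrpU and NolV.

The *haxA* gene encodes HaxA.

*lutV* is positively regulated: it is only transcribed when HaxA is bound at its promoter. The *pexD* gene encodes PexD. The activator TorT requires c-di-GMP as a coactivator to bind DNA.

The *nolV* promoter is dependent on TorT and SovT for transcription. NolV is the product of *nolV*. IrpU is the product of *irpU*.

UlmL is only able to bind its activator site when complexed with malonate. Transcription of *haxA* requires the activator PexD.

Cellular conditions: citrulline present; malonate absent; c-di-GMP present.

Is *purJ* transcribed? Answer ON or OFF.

OFF

Malonate is absent, so UlmL is inactive.
Required activator UlmL is absent, so *irpU* is not transcribed.
So IrpU is not produced.
c-di-GMP is present, so TorT is active.
Citrulline is present, so SovT is inactive.
Required activator SovT is absent, so *nolV* is not transcribed.
So NolV is not produced.
With no repressor bound, *pexD* is transcribed.
So PexD is produced and active.
No repressor is bound and PexD is active, so *haxA* is transcribed.
So HaxA is produced and active.
No repressor is bound and HaxA is active, so *lutV* is transcribed.
So LutV is produced and active.
With repressor LutV bound, *purJ* is not transcribed.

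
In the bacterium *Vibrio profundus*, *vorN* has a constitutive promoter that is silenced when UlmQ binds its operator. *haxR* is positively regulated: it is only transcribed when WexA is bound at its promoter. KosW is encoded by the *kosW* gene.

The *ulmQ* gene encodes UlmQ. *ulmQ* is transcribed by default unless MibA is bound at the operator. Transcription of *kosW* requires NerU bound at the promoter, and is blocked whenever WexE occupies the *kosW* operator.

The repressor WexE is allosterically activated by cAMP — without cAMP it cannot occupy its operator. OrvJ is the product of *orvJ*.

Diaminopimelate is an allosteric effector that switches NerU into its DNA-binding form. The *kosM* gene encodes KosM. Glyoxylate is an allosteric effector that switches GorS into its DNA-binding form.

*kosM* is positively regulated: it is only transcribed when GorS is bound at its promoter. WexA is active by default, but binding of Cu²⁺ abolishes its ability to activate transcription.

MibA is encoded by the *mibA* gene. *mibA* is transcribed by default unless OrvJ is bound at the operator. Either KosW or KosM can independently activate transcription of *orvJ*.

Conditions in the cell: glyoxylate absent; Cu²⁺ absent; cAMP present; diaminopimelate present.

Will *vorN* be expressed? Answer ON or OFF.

Diaminopimelate is present, so NerU is active.
cAMP is present, so WexE is active.
With repressor WexE bound, *kosW* is not transcribed.
So KosW is not produced.
Glyoxylate is absent, so GorS is inactive.
Required activator GorS is absent, so *kosM* is not transcribed.
So KosM is not produced.
No activator is available at the *orvJ* promoter, so *orvJ* is not transcribed.
So OrvJ is not produced.
With no repressor bound, *mibA* is transcribed.
So MibA is produced and active.
With repressor MibA bound, *ulmQ* is not transcribed.
So UlmQ is not produced.
With no repressor bound, *vorN* is transcribed.

ON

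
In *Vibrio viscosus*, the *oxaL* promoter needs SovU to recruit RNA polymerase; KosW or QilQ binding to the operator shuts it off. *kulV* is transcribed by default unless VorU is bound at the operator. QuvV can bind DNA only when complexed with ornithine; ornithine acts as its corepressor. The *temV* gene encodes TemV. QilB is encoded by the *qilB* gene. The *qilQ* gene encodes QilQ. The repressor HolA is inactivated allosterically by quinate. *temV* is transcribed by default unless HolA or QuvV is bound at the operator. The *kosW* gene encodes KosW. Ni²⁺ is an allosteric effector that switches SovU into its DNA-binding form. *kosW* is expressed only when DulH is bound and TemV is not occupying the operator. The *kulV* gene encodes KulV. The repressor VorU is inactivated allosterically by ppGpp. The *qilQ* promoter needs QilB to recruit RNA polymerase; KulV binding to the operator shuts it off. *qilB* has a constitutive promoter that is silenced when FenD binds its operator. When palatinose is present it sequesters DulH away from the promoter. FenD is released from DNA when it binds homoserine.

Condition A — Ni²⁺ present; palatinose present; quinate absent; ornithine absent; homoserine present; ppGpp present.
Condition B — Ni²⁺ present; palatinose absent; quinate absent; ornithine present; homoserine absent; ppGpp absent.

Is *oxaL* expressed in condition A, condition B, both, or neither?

A only

Condition A:
Ni²⁺ is present, so SovU is active.
Palatinose is present, so DulH is inactive.
Quinate is absent, so HolA is active.
Ornithine is absent, so QuvV is inactive.
With repressor HolA bound, *temV* is not transcribed.
So TemV is not produced.
Required activator DulH is absent, so *kosW* is not transcribed.
So KosW is not produced.
Homoserine is present, so FenD is inactive.
With no repressor bound, *qilB* is transcribed.
So QilB is produced and active.
ppGpp is present, so VorU is inactive.
With no repressor bound, *kulV* is transcribed.
So KulV is produced and active.
With repressor KulV bound, *qilQ* is not transcribed.
So QilQ is not produced.
No repressor is bound and SovU is active, so *oxaL* is transcribed.
→ *oxaL* is ON in A.
Condition B:
Ni²⁺ is present, so SovU is active.
Palatinose is absent, so DulH is active.
Quinate is absent, so HolA is active.
Ornithine is present, so QuvV is active.
With repressor HolA bound, *temV* is not transcribed.
So TemV is not produced.
No repressor is bound and DulH is active, so *kosW* is transcribed.
So KosW is produced and active.
Homoserine is absent, so FenD is active.
With repressor FenD bound, *qilB* is not transcribed.
So QilB is not produced.
ppGpp is absent, so VorU is active.
With repressor VorU bound, *kulV* is not transcribed.
So KulV is not produced.
Required activator QilB is absent, so *qilQ* is not transcribed.
So QilQ is not produced.
With repressor KosW bound, *oxaL* is not transcribed.
→ *oxaL* is OFF in B.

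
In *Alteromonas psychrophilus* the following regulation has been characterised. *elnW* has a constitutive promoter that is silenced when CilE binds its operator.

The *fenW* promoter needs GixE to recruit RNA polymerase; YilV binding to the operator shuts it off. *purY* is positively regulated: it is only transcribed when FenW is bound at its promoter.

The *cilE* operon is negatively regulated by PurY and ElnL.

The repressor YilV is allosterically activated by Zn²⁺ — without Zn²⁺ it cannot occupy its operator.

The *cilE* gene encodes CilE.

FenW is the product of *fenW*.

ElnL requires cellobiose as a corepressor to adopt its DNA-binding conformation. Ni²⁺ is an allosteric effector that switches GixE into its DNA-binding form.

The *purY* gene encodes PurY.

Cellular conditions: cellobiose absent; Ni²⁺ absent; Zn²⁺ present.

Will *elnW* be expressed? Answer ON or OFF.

Ni²⁺ is absent, so GixE is inactive.
Zn²⁺ is present, so YilV is active.
With repressor YilV bound, *fenW* is not transcribed.
So FenW is not produced.
Required activator FenW is absent, so *purY* is not transcribed.
So PurY is not produced.
Cellobiose is absent, so ElnL is inactive.
With no repressor bound, *cilE* is transcribed.
So CilE is produced and active.
With repressor CilE bound, *elnW* is not transcribed.

OFF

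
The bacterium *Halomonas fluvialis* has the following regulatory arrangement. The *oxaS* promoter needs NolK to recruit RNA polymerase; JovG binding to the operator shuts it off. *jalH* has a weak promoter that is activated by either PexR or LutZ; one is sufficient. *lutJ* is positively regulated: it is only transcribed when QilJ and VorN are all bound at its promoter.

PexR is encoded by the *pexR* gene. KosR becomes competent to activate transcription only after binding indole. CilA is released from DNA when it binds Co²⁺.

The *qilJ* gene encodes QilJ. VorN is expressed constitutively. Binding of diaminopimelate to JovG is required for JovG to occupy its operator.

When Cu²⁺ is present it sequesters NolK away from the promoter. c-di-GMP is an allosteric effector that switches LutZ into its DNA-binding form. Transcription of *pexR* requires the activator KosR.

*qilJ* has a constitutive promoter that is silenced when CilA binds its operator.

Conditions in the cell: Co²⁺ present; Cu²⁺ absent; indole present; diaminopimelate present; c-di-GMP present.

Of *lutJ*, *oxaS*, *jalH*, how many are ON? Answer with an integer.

2

Co²⁺ is present, so CilA is inactive.
With no repressor bound, *qilJ* is transcribed.
So QilJ is produced and active.
VorN is produced constitutively and is active.
No repressor is bound and QilJ and VorN are active, so *lutJ* is transcribed.
→ *lutJ* is ON.
Diaminopimelate is present, so JovG is active.
Cu²⁺ is absent, so NolK is active.
With repressor JovG bound, *oxaS* is not transcribed.
→ *oxaS* is OFF.
Indole is present, so KosR is active.
No repressor is bound and KosR is active, so *pexR* is transcribed.
So PexR is produced and active.
c-di-GMP is present, so LutZ is active.
Activator PexR is present, so *jalH* is transcribed.
→ *jalH* is ON.
2 of the 3 genes are transcribed.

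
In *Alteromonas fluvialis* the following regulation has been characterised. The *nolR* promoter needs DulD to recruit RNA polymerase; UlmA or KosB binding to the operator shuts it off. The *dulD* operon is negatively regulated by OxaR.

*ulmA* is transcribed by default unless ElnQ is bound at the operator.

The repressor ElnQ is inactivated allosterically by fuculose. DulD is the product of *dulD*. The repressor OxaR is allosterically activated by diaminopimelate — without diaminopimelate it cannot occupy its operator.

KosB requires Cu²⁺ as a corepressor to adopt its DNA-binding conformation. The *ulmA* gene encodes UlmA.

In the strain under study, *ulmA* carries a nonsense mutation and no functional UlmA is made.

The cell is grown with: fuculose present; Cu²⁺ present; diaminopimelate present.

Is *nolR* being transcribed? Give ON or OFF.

Diaminopimelate is present, so OxaR is active.
With repressor OxaR bound, *dulD* is not transcribed.
So DulD is not produced.
UlmA is non-functional in this strain, so it has no effect.
Cu²⁺ is present, so KosB is active.
With repressor KosB bound, *nolR* is not transcribed.

OFF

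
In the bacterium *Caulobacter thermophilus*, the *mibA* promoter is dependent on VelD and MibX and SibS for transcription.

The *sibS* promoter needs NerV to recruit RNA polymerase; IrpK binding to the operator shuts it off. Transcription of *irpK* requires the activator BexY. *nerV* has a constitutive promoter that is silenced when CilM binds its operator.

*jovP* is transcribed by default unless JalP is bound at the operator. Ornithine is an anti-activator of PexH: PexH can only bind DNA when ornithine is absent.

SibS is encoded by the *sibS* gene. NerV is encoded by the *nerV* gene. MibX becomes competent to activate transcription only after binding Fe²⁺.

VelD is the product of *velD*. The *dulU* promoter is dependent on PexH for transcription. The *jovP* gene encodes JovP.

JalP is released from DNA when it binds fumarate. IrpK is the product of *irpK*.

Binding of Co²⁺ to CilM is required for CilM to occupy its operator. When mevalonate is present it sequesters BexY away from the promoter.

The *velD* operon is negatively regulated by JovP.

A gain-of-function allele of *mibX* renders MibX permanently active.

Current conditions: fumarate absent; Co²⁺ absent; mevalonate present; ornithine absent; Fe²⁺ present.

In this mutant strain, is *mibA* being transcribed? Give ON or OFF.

Fumarate is absent, so JalP is active.
With repressor JalP bound, *jovP* is not transcribed.
So JovP is not produced.
With no repressor bound, *velD* is transcribed.
So VelD is produced and active.
MibX is constitutively active in this strain.
Mevalonate is present, so BexY is inactive.
Required activator BexY is absent, so *irpK* is not transcribed.
So IrpK is not produced.
Co²⁺ is absent, so CilM is inactive.
With no repressor bound, *nerV* is transcribed.
So NerV is produced and active.
No repressor is bound and NerV is active, so *sibS* is transcribed.
So SibS is produced and active.
No repressor is bound and VelD and MibX and SibS are active, so *mibA* is transcribed.

ON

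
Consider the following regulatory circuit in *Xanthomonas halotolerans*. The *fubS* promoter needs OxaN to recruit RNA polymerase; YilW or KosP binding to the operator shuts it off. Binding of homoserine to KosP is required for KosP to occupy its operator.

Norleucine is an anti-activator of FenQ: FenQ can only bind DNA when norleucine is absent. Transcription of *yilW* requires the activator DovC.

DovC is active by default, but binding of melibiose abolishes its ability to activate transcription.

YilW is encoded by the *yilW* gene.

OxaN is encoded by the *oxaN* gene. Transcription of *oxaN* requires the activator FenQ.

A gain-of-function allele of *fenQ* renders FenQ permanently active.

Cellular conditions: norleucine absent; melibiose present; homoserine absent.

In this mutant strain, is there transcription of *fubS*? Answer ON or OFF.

ON

Melibiose is present, so DovC is inactive.
Required activator DovC is absent, so *yilW* is not transcribed.
So YilW is not produced.
FenQ is constitutively active in this strain.
No repressor is bound and FenQ is active, so *oxaN* is transcribed.
So OxaN is produced and active.
Homoserine is absent, so KosP is inactive.
No repressor is bound and OxaN is active, so *fubS* is transcribed.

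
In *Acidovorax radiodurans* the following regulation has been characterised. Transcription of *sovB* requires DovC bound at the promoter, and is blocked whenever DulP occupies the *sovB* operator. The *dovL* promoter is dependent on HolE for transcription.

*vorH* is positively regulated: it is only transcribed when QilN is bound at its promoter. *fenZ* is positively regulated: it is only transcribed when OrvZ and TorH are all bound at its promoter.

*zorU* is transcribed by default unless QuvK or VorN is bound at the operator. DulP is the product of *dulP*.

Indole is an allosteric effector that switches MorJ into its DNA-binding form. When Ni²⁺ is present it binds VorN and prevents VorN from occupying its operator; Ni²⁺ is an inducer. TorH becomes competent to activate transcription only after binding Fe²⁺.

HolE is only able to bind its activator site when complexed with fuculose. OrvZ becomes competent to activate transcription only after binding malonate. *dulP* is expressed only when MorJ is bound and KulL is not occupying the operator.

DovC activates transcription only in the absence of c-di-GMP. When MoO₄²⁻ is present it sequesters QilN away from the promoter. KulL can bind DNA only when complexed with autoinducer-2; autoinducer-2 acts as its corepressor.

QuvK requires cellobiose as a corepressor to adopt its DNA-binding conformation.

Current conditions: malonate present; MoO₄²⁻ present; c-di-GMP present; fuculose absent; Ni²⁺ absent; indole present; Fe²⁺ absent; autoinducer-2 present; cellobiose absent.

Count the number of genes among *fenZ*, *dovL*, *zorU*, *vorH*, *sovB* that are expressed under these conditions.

Malonate is present, so OrvZ is active.
Fe²⁺ is absent, so TorH is inactive.
Required activator TorH is absent, so *fenZ* is not transcribed.
→ *fenZ* is OFF.
Fuculose is absent, so HolE is inactive.
Required activator HolE is absent, so *dovL* is not transcribed.
→ *dovL* is OFF.
Cellobiose is absent, so QuvK is inactive.
Ni²⁺ is absent, so VorN is active.
With repressor VorN bound, *zorU* is not transcribed.
→ *zorU* is OFF.
MoO₄²⁻ is present, so QilN is inactive.
Required activator QilN is absent, so *vorH* is not transcribed.
→ *vorH* is OFF.
c-di-GMP is present, so DovC is inactive.
Indole is present, so MorJ is active.
Autoinducer-2 is present, so KulL is active.
With repressor KulL bound, *dulP* is not transcribed.
So DulP is not produced.
Required activator DovC is absent, so *sovB* is not transcribed.
→ *sovB* is OFF.
0 of the 5 genes are transcribed.

0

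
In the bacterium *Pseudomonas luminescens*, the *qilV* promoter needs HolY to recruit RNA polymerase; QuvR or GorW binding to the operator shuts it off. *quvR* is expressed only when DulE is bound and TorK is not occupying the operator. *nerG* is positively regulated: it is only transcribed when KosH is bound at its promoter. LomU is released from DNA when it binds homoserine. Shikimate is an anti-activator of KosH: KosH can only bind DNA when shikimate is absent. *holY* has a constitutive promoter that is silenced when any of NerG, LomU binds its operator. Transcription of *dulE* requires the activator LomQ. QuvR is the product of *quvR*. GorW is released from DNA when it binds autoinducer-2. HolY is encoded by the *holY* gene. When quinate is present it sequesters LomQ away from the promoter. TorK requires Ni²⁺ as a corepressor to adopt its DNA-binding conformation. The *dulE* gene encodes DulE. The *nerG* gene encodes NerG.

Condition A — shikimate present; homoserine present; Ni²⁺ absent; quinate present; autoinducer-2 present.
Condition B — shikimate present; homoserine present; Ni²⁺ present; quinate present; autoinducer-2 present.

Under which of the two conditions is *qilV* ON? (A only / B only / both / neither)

both

Condition A:
Shikimate is present, so KosH is inactive.
Required activator KosH is absent, so *nerG* is not transcribed.
So NerG is not produced.
Homoserine is present, so LomU is inactive.
With no repressor bound, *holY* is transcribed.
So HolY is produced and active.
Ni²⁺ is absent, so TorK is inactive.
Quinate is present, so LomQ is inactive.
Required activator LomQ is absent, so *dulE* is not transcribed.
So DulE is not produced.
Required activator DulE is absent, so *quvR* is not transcribed.
So QuvR is not produced.
Autoinducer-2 is present, so GorW is inactive.
No repressor is bound and HolY is active, so *qilV* is transcribed.
→ *qilV* is ON in A.
Condition B:
Shikimate is present, so KosH is inactive.
Required activator KosH is absent, so *nerG* is not transcribed.
So NerG is not produced.
Homoserine is present, so LomU is inactive.
With no repressor bound, *holY* is transcribed.
So HolY is produced and active.
Ni²⁺ is present, so TorK is active.
Quinate is present, so LomQ is inactive.
Required activator LomQ is absent, so *dulE* is not transcribed.
So DulE is not produced.
With repressor TorK bound, *quvR* is not transcribed.
So QuvR is not produced.
Autoinducer-2 is present, so GorW is inactive.
No repressor is bound and HolY is active, so *qilV* is transcribed.
→ *qilV* is ON in B.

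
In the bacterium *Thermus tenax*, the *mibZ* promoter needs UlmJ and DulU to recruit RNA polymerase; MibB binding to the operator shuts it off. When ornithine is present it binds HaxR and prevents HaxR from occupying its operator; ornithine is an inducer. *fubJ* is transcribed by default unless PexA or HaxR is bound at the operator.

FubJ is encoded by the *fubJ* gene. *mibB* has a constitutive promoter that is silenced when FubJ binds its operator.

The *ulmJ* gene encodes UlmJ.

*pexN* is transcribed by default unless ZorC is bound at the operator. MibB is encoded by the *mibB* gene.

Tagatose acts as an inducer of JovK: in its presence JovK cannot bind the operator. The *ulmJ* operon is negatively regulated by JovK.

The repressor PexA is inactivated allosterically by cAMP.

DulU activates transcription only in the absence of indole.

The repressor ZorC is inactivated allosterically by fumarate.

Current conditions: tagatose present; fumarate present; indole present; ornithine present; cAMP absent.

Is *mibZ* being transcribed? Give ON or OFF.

Tagatose is present, so JovK is inactive.
With no repressor bound, *ulmJ* is transcribed.
So UlmJ is produced and active.
Indole is present, so DulU is inactive.
cAMP is absent, so PexA is active.
Ornithine is present, so HaxR is inactive.
With repressor PexA bound, *fubJ* is not transcribed.
So FubJ is not produced.
With no repressor bound, *mibB* is transcribed.
So MibB is produced and active.
With repressor MibB bound, *mibZ* is not transcribed.

OFF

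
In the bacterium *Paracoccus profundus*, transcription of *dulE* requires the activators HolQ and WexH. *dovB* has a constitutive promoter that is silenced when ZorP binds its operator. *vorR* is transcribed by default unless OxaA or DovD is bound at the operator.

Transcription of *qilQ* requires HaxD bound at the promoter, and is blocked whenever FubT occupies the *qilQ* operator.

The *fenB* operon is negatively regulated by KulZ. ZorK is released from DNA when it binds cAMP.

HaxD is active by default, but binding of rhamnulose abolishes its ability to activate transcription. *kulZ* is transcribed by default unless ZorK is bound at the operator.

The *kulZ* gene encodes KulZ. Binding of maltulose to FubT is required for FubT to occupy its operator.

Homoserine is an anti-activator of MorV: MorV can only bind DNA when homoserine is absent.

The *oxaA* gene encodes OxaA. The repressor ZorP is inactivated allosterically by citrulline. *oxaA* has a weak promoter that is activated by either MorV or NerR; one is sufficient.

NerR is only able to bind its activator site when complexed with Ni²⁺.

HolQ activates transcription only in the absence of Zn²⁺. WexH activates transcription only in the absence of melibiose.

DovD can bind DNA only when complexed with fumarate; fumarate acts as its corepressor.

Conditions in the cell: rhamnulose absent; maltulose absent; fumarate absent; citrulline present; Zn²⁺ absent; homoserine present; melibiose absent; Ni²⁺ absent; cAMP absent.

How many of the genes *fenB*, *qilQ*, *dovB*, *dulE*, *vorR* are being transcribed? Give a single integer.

5

cAMP is absent, so ZorK is active.
With repressor ZorK bound, *kulZ* is not transcribed.
So KulZ is not produced.
With no repressor bound, *fenB* is transcribed.
→ *fenB* is ON.
Rhamnulose is absent, so HaxD is active.
Maltulose is absent, so FubT is inactive.
No repressor is bound and HaxD is active, so *qilQ* is transcribed.
→ *qilQ* is ON.
Citrulline is present, so ZorP is inactive.
With no repressor bound, *dovB* is transcribed.
→ *dovB* is ON.
Zn²⁺ is absent, so HolQ is active.
Melibiose is absent, so WexH is active.
No repressor is bound and HolQ and WexH are active, so *dulE* is transcribed.
→ *dulE* is ON.
Homoserine is present, so MorV is inactive.
Ni²⁺ is absent, so NerR is inactive.
No activator is available at the *oxaA* promoter, so *oxaA* is not transcribed.
So OxaA is not produced.
Fumarate is absent, so DovD is inactive.
With no repressor bound, *vorR* is transcribed.
→ *vorR* is ON.
5 of the 5 genes are transcribed.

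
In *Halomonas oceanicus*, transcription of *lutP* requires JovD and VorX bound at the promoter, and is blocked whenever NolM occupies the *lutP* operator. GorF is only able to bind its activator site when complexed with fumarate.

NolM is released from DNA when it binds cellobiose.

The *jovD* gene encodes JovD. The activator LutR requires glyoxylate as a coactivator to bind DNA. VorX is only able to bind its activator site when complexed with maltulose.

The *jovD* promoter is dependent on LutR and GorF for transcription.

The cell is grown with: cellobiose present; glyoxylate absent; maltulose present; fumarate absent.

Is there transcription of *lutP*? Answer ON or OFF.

OFF

Glyoxylate is absent, so LutR is inactive.
Fumarate is absent, so GorF is inactive.
Required activator LutR is absent, so *jovD* is not transcribed.
So JovD is not produced.
Cellobiose is present, so NolM is inactive.
Maltulose is present, so VorX is active.
Required activator JovD is absent, so *lutP* is not transcribed.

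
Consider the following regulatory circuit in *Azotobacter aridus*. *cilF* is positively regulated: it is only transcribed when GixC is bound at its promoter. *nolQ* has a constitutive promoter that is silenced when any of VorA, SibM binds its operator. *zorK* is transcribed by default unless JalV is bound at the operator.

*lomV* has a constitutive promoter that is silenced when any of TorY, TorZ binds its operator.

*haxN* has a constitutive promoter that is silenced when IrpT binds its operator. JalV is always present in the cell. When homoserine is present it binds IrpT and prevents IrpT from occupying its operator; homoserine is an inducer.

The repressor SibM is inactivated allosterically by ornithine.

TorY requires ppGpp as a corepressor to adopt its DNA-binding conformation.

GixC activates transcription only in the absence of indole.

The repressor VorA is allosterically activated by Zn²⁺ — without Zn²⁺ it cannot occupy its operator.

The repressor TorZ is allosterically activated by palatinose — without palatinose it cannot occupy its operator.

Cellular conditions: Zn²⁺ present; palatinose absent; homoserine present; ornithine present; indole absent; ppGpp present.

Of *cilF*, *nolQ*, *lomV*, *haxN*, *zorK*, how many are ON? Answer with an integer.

2

Indole is absent, so GixC is active.
No repressor is bound and GixC is active, so *cilF* is transcribed.
→ *cilF* is ON.
Zn²⁺ is present, so VorA is active.
Ornithine is present, so SibM is inactive.
With repressor VorA bound, *nolQ* is not transcribed.
→ *nolQ* is OFF.
ppGpp is present, so TorY is active.
Palatinose is absent, so TorZ is inactive.
With repressor TorY bound, *lomV* is not transcribed.
→ *lomV* is OFF.
Homoserine is present, so IrpT is inactive.
With no repressor bound, *haxN* is transcribed.
→ *haxN* is ON.
JalV is produced constitutively and is active.
With repressor JalV bound, *zorK* is not transcribed.
→ *zorK* is OFF.
2 of the 5 genes are transcribed.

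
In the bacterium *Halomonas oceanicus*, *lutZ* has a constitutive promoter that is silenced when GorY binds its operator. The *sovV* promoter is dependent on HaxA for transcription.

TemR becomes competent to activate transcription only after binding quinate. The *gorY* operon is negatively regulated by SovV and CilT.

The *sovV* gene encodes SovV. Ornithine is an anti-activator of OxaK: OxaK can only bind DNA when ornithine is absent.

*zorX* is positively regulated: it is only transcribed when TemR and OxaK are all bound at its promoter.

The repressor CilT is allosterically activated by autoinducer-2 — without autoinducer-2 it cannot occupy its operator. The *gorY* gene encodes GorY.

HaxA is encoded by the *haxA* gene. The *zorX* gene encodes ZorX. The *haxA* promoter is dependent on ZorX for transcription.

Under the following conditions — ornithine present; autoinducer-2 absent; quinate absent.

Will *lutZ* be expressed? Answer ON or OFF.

OFF

Quinate is absent, so TemR is inactive.
Ornithine is present, so OxaK is inactive.
Required activator TemR is absent, so *zorX* is not transcribed.
So ZorX is not produced.
Required activator ZorX is absent, so *haxA* is not transcribed.
So HaxA is not produced.
Required activator HaxA is absent, so *sovV* is not transcribed.
So SovV is not produced.
Autoinducer-2 is absent, so CilT is inactive.
With no repressor bound, *gorY* is transcribed.
So GorY is produced and active.
With repressor GorY bound, *lutZ* is not transcribed.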